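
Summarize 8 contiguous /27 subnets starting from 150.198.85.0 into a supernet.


Original prefix: /27
Number of subnets: 8 = 2^3
New prefix = 27 - 3 = 24
Supernet: 150.198.85.0/24


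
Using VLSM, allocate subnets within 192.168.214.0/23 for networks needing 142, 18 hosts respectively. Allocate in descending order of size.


142 hosts -> /24 (254 usable): 192.168.214.0/24
18 hosts -> /27 (30 usable): 192.168.215.0/27
Allocation: 192.168.214.0/24 (142 hosts, 254 usable); 192.168.215.0/27 (18 hosts, 30 usable)


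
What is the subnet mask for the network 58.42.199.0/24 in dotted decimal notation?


/24 means 24 network bits, 8 host bits
Binary: 11111111111111111111111100000000
Mask: 255.255.255.0


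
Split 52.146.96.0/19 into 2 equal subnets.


New prefix = 19 + 1 = 20
Each subnet has 4096 addresses
  52.146.96.0/20
  52.146.112.0/20
Subnets: 52.146.96.0/20, 52.146.112.0/20


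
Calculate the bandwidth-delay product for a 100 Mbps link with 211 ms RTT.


BDP = bandwidth * RTT
= 100 Mbps * 211 ms
= 100 * 1e6 * 211 / 1000 bits
= 21100000 bits
= 2637500 bytes
= 2575.6836 KB
BDP = 21100000 bits (2637500 bytes)


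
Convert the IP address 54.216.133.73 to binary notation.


54 = 00110110
216 = 11011000
133 = 10000101
73 = 01001001
Binary: 00110110.11011000.10000101.01001001


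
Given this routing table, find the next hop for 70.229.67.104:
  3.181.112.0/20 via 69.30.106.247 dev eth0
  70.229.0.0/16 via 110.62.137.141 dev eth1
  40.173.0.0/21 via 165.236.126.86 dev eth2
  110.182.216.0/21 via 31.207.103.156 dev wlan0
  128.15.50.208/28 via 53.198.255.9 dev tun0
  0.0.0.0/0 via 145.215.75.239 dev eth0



Longest prefix match for 70.229.67.104:
  /20 3.181.112.0: no
  /16 70.229.0.0: MATCH
  /21 40.173.0.0: no
  /21 110.182.216.0: no
  /28 128.15.50.208: no
  /0 0.0.0.0: MATCH
Selected: next-hop 110.62.137.141 via eth1 (matched /16)


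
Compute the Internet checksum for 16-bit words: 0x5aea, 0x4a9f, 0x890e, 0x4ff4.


Sum all words (with carry folding):
+ 0x5aea = 0x5aea
+ 0x4a9f = 0xa589
+ 0x890e = 0x2e98
+ 0x4ff4 = 0x7e8c
One's complement: ~0x7e8c
Checksum = 0x8173


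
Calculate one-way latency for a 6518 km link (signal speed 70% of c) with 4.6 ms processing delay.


Speed = 0.7 * 3e5 km/s = 210000 km/s
Propagation delay = 6518 / 210000 = 0.031 s = 31.0381 ms
Processing delay = 4.6 ms
Total one-way latency = 35.6381 ms


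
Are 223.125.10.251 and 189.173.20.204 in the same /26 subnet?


Mask: 255.255.255.192
223.125.10.251 AND mask = 223.125.10.192
189.173.20.204 AND mask = 189.173.20.192
No, different subnets (223.125.10.192 vs 189.173.20.192)


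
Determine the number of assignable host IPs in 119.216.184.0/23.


Host bits = 32 - 23 = 9
Total addresses = 2^9 = 512
Usable = total - 2 (network and broadcast)
Usable hosts: 510


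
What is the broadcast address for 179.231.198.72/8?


Network: 179.0.0.0/8
Host bits = 24
Set all host bits to 1:
Broadcast: 179.255.255.255


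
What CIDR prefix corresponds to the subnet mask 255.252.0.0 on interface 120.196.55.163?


Binary: 11111111.11111100.00000000.00000000
Count leading 1s
Prefix: /14


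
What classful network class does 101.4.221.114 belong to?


First octet: 101
Binary: 01100101
0xxxxxxx -> Class A (1-126)
Class A, default mask 255.0.0.0 (/8)


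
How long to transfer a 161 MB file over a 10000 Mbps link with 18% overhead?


Effective throughput = 10000 * (1 - 18/100) = 8200 Mbps
File size in Mb = 161 * 8 = 1288 Mb
Time = 1288 / 8200
Time = 0.1571 seconds


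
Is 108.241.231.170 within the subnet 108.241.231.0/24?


Subnet network: 108.241.231.0
Test IP AND mask: 108.241.231.0
Yes, 108.241.231.170 is in 108.241.231.0/24


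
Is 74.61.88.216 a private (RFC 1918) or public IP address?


RFC 1918 private ranges:
  10.0.0.0/8 (10.0.0.0 - 10.255.255.255)
  172.16.0.0/12 (172.16.0.0 - 172.31.255.255)
  192.168.0.0/16 (192.168.0.0 - 192.168.255.255)
Public (not in any RFC 1918 range)


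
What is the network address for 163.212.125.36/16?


IP:   10100011.11010100.01111101.00100100
Mask: 11111111.11111111.00000000.00000000
AND operation:
Net:  10100011.11010100.00000000.00000000
Network: 163.212.0.0/16


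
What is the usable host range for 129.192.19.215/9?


Network: 129.128.0.0
Broadcast: 129.255.255.255
First usable = network + 1
Last usable = broadcast - 1
Range: 129.128.0.1 to 129.255.255.254


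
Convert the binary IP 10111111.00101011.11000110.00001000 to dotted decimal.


10111111 = 191
00101011 = 43
11000110 = 198
00001000 = 8
IP: 191.43.198.8


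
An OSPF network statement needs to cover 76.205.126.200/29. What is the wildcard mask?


Subnet mask: 255.255.255.248
Wildcard = 255.255.255.255 - subnet mask
255 - 255 = 0
255 - 255 = 0
255 - 255 = 0
255 - 248 = 7
Wildcard: 0.0.0.7


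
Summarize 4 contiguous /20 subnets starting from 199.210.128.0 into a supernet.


Original prefix: /20
Number of subnets: 4 = 2^2
New prefix = 20 - 2 = 18
Supernet: 199.210.128.0/18


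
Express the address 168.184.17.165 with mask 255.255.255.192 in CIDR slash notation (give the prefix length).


Binary: 11111111.11111111.11111111.11000000
Count leading 1s
Prefix: /26


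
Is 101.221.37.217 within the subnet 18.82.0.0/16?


Subnet network: 18.82.0.0
Test IP AND mask: 101.221.0.0
No, 101.221.37.217 is not in 18.82.0.0/16


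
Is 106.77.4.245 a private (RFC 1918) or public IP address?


RFC 1918 private ranges:
  10.0.0.0/8 (10.0.0.0 - 10.255.255.255)
  172.16.0.0/12 (172.16.0.0 - 172.31.255.255)
  192.168.0.0/16 (192.168.0.0 - 192.168.255.255)
Public (not in any RFC 1918 range)


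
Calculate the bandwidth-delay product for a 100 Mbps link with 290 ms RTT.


BDP = bandwidth * RTT
= 100 Mbps * 290 ms
= 100 * 1e6 * 290 / 1000 bits
= 29000000 bits
= 3625000 bytes
= 3540.0391 KB
BDP = 29000000 bits (3625000 bytes)


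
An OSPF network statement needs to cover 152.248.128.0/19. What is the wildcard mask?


Subnet mask: 255.255.224.0
Wildcard = 255.255.255.255 - subnet mask
255 - 255 = 0
255 - 255 = 0
255 - 224 = 31
255 - 0 = 255
Wildcard: 0.0.31.255


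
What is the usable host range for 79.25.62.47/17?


Network: 79.25.0.0
Broadcast: 79.25.127.255
First usable = network + 1
Last usable = broadcast - 1
Range: 79.25.0.1 to 79.25.127.254


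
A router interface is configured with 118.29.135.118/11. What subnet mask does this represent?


/11 means 11 network bits, 21 host bits
Binary: 11111111111000000000000000000000
Mask: 255.224.0.0


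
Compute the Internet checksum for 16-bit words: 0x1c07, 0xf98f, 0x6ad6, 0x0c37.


Sum all words (with carry folding):
+ 0x1c07 = 0x1c07
+ 0xf98f = 0x1597
+ 0x6ad6 = 0x806d
+ 0x0c37 = 0x8ca4
One's complement: ~0x8ca4
Checksum = 0x735b


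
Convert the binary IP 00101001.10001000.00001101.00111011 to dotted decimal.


00101001 = 41
10001000 = 136
00001101 = 13
00111011 = 59
IP: 41.136.13.59


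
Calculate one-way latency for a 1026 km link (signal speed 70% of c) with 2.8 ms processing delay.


Speed = 0.7 * 3e5 km/s = 210000 km/s
Propagation delay = 1026 / 210000 = 0.0049 s = 4.8857 ms
Processing delay = 2.8 ms
Total one-way latency = 7.6857 ms


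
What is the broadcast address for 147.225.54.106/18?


Network: 147.225.0.0/18
Host bits = 14
Set all host bits to 1:
Broadcast: 147.225.63.255


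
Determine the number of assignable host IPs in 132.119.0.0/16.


Host bits = 32 - 16 = 16
Total addresses = 2^16 = 65536
Usable = total - 2 (network and broadcast)
Usable hosts: 65534


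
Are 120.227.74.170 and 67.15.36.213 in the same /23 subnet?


Mask: 255.255.254.0
120.227.74.170 AND mask = 120.227.74.0
67.15.36.213 AND mask = 67.15.36.0
No, different subnets (120.227.74.0 vs 67.15.36.0)


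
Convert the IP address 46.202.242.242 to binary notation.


46 = 00101110
202 = 11001010
242 = 11110010
242 = 11110010
Binary: 00101110.11001010.11110010.11110010


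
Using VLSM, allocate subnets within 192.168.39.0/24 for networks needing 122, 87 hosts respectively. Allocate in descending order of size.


122 hosts -> /25 (126 usable): 192.168.39.0/25
87 hosts -> /25 (126 usable): 192.168.39.128/25
Allocation: 192.168.39.0/25 (122 hosts, 126 usable); 192.168.39.128/25 (87 hosts, 126 usable)


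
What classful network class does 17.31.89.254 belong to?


First octet: 17
Binary: 00010001
0xxxxxxx -> Class A (1-126)
Class A, default mask 255.0.0.0 (/8)


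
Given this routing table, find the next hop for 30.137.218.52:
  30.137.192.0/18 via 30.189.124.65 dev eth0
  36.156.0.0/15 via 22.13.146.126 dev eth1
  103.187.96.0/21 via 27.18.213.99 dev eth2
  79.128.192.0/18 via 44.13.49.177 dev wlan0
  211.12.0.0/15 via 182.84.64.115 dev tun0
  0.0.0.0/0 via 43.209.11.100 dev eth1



Longest prefix match for 30.137.218.52:
  /18 30.137.192.0: MATCH
  /15 36.156.0.0: no
  /21 103.187.96.0: no
  /18 79.128.192.0: no
  /15 211.12.0.0: no
  /0 0.0.0.0: MATCH
Selected: next-hop 30.189.124.65 via eth0 (matched /18)


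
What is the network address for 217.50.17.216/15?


IP:   11011001.00110010.00010001.11011000
Mask: 11111111.11111110.00000000.00000000
AND operation:
Net:  11011001.00110010.00000000.00000000
Network: 217.50.0.0/15


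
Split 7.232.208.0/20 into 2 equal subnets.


New prefix = 20 + 1 = 21
Each subnet has 2048 addresses
  7.232.208.0/21
  7.232.216.0/21
Subnets: 7.232.208.0/21, 7.232.216.0/21


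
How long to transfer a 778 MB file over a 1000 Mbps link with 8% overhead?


Effective throughput = 1000 * (1 - 8/100) = 920 Mbps
File size in Mb = 778 * 8 = 6224 Mb
Time = 6224 / 920
Time = 6.7652 seconds


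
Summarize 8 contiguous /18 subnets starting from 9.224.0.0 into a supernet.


Original prefix: /18
Number of subnets: 8 = 2^3
New prefix = 18 - 3 = 15
Supernet: 9.224.0.0/15


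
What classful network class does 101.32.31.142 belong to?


First octet: 101
Binary: 01100101
0xxxxxxx -> Class A (1-126)
Class A, default mask 255.0.0.0 (/8)


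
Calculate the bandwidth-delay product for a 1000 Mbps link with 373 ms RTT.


BDP = bandwidth * RTT
= 1000 Mbps * 373 ms
= 1000 * 1e6 * 373 / 1000 bits
= 373000000 bits
= 46625000 bytes
= 45532.2266 KB
BDP = 373000000 bits (46625000 bytes)


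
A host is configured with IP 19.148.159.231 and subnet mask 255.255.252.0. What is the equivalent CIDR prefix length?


Binary: 11111111.11111111.11111100.00000000
Count leading 1s
Prefix: /22


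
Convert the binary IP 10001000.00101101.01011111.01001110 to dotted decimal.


10001000 = 136
00101101 = 45
01011111 = 95
01001110 = 78
IP: 136.45.95.78


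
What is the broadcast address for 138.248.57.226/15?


Network: 138.248.0.0/15
Host bits = 17
Set all host bits to 1:
Broadcast: 138.249.255.255


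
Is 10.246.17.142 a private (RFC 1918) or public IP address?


RFC 1918 private ranges:
  10.0.0.0/8 (10.0.0.0 - 10.255.255.255)
  172.16.0.0/12 (172.16.0.0 - 172.31.255.255)
  192.168.0.0/16 (192.168.0.0 - 192.168.255.255)
Private (in 10.0.0.0/8)


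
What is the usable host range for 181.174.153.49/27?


Network: 181.174.153.32
Broadcast: 181.174.153.63
First usable = network + 1
Last usable = broadcast - 1
Range: 181.174.153.33 to 181.174.153.62


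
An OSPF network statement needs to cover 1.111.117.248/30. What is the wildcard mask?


Subnet mask: 255.255.255.252
Wildcard = 255.255.255.255 - subnet mask
255 - 255 = 0
255 - 255 = 0
255 - 255 = 0
255 - 252 = 3
Wildcard: 0.0.0.3


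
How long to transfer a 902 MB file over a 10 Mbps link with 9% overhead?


Effective throughput = 10 * (1 - 9/100) = 9.1 Mbps
File size in Mb = 902 * 8 = 7216 Mb
Time = 7216 / 9.1
Time = 792.967 seconds


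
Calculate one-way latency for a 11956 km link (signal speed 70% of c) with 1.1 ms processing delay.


Speed = 0.7 * 3e5 km/s = 210000 km/s
Propagation delay = 11956 / 210000 = 0.0569 s = 56.9333 ms
Processing delay = 1.1 ms
Total one-way latency = 58.0333 ms


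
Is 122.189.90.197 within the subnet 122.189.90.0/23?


Subnet network: 122.189.90.0
Test IP AND mask: 122.189.90.0
Yes, 122.189.90.197 is in 122.189.90.0/23


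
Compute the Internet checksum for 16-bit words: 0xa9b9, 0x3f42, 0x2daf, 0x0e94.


Sum all words (with carry folding):
+ 0xa9b9 = 0xa9b9
+ 0x3f42 = 0xe8fb
+ 0x2daf = 0x16ab
+ 0x0e94 = 0x253f
One's complement: ~0x253f
Checksum = 0xdac0


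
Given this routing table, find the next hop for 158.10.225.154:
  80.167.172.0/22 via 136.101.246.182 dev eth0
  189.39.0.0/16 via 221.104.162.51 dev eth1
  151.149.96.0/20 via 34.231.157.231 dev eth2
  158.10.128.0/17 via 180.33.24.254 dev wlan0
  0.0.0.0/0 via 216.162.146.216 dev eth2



Longest prefix match for 158.10.225.154:
  /22 80.167.172.0: no
  /16 189.39.0.0: no
  /20 151.149.96.0: no
  /17 158.10.128.0: MATCH
  /0 0.0.0.0: MATCH
Selected: next-hop 180.33.24.254 via wlan0 (matched /17)


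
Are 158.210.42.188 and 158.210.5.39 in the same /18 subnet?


Mask: 255.255.192.0
158.210.42.188 AND mask = 158.210.0.0
158.210.5.39 AND mask = 158.210.0.0
Yes, same subnet (158.210.0.0)


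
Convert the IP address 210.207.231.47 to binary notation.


210 = 11010010
207 = 11001111
231 = 11100111
47 = 00101111
Binary: 11010010.11001111.11100111.00101111


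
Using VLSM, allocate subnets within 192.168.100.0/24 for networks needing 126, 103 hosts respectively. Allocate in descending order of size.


126 hosts -> /25 (126 usable): 192.168.100.0/25
103 hosts -> /25 (126 usable): 192.168.100.128/25
Allocation: 192.168.100.0/25 (126 hosts, 126 usable); 192.168.100.128/25 (103 hosts, 126 usable)


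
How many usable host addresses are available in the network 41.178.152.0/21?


Host bits = 32 - 21 = 11
Total addresses = 2^11 = 2048
Usable = total - 2 (network and broadcast)
Usable hosts: 2046


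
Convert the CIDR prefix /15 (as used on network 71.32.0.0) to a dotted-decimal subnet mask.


/15 means 15 network bits, 17 host bits
Binary: 11111111111111100000000000000000
Mask: 255.254.0.0


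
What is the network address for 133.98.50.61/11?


IP:   10000101.01100010.00110010.00111101
Mask: 11111111.11100000.00000000.00000000
AND operation:
Net:  10000101.01100000.00000000.00000000
Network: 133.96.0.0/11


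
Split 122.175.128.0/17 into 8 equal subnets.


New prefix = 17 + 3 = 20
Each subnet has 4096 addresses
  122.175.128.0/20
  122.175.144.0/20
  122.175.160.0/20
  122.175.176.0/20
  122.175.192.0/20
  122.175.208.0/20
  122.175.224.0/20
  122.175.240.0/20
Subnets: 122.175.128.0/20, 122.175.144.0/20, 122.175.160.0/20, 122.175.176.0/20, 122.175.192.0/20, 122.175.208.0/20, 122.175.224.0/20, 122.175.240.0/20


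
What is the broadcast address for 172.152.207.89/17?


Network: 172.152.128.0/17
Host bits = 15
Set all host bits to 1:
Broadcast: 172.152.255.255


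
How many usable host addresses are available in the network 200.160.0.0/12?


Host bits = 32 - 12 = 20
Total addresses = 2^20 = 1048576
Usable = total - 2 (network and broadcast)
Usable hosts: 1048574


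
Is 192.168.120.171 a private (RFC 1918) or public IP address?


RFC 1918 private ranges:
  10.0.0.0/8 (10.0.0.0 - 10.255.255.255)
  172.16.0.0/12 (172.16.0.0 - 172.31.255.255)
  192.168.0.0/16 (192.168.0.0 - 192.168.255.255)
Private (in 192.168.0.0/16)


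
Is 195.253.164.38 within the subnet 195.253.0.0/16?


Subnet network: 195.253.0.0
Test IP AND mask: 195.253.0.0
Yes, 195.253.164.38 is in 195.253.0.0/16


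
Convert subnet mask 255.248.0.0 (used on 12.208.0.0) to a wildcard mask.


Subnet mask: 255.248.0.0
Wildcard = 255.255.255.255 - subnet mask
255 - 255 = 0
255 - 248 = 7
255 - 0 = 255
255 - 0 = 255
Wildcard: 0.7.255.255


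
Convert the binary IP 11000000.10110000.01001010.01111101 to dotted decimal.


11000000 = 192
10110000 = 176
01001010 = 74
01111101 = 125
IP: 192.176.74.125


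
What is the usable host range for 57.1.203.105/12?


Network: 57.0.0.0
Broadcast: 57.15.255.255
First usable = network + 1
Last usable = broadcast - 1
Range: 57.0.0.1 to 57.15.255.254


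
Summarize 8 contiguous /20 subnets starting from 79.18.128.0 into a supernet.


Original prefix: /20
Number of subnets: 8 = 2^3
New prefix = 20 - 3 = 17
Supernet: 79.18.128.0/17


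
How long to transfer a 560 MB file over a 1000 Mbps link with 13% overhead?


Effective throughput = 1000 * (1 - 13/100) = 870 Mbps
File size in Mb = 560 * 8 = 4480 Mb
Time = 4480 / 870
Time = 5.1494 seconds


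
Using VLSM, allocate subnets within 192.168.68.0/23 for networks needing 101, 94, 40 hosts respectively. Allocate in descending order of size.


101 hosts -> /25 (126 usable): 192.168.68.0/25
94 hosts -> /25 (126 usable): 192.168.68.128/25
40 hosts -> /26 (62 usable): 192.168.69.0/26
Allocation: 192.168.68.0/25 (101 hosts, 126 usable); 192.168.68.128/25 (94 hosts, 126 usable); 192.168.69.0/26 (40 hosts, 62 usable)


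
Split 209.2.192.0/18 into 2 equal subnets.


New prefix = 18 + 1 = 19
Each subnet has 8192 addresses
  209.2.192.0/19
  209.2.224.0/19
Subnets: 209.2.192.0/19, 209.2.224.0/19


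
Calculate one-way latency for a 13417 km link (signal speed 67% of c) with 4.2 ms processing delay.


Speed = 0.67 * 3e5 km/s = 201000 km/s
Propagation delay = 13417 / 201000 = 0.0668 s = 66.7512 ms
Processing delay = 4.2 ms
Total one-way latency = 70.9512 ms


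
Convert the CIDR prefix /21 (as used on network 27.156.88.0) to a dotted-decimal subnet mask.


/21 means 21 network bits, 11 host bits
Binary: 11111111111111111111100000000000
Mask: 255.255.248.0


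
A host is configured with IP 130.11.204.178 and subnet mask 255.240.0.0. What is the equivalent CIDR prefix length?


Binary: 11111111.11110000.00000000.00000000
Count leading 1s
Prefix: /12


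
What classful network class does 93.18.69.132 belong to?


First octet: 93
Binary: 01011101
0xxxxxxx -> Class A (1-126)
Class A, default mask 255.0.0.0 (/8)


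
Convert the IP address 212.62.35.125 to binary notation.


212 = 11010100
62 = 00111110
35 = 00100011
125 = 01111101
Binary: 11010100.00111110.00100011.01111101


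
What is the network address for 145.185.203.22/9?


IP:   10010001.10111001.11001011.00010110
Mask: 11111111.10000000.00000000.00000000
AND operation:
Net:  10010001.10000000.00000000.00000000
Network: 145.128.0.0/9


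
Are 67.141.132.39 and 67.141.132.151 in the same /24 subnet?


Mask: 255.255.255.0
67.141.132.39 AND mask = 67.141.132.0
67.141.132.151 AND mask = 67.141.132.0
Yes, same subnet (67.141.132.0)


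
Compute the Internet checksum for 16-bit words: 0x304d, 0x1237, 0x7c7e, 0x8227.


Sum all words (with carry folding):
+ 0x304d = 0x304d
+ 0x1237 = 0x4284
+ 0x7c7e = 0xbf02
+ 0x8227 = 0x412a
One's complement: ~0x412a
Checksum = 0xbed5


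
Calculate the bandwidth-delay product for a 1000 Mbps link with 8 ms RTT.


BDP = bandwidth * RTT
= 1000 Mbps * 8 ms
= 1000 * 1e6 * 8 / 1000 bits
= 8000000 bits
= 1000000 bytes
= 976.5625 KB
BDP = 8000000 bits (1000000 bytes)


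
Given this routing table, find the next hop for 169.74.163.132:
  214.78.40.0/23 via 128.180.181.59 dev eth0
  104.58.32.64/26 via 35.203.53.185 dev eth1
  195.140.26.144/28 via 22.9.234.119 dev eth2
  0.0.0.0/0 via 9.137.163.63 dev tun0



Longest prefix match for 169.74.163.132:
  /23 214.78.40.0: no
  /26 104.58.32.64: no
  /28 195.140.26.144: no
  /0 0.0.0.0: MATCH
Selected: next-hop 9.137.163.63 via tun0 (matched /0)


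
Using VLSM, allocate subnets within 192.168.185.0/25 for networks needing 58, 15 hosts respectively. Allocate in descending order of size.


58 hosts -> /26 (62 usable): 192.168.185.0/26
15 hosts -> /27 (30 usable): 192.168.185.64/27
Allocation: 192.168.185.0/26 (58 hosts, 62 usable); 192.168.185.64/27 (15 hosts, 30 usable)


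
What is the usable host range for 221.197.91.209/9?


Network: 221.128.0.0
Broadcast: 221.255.255.255
First usable = network + 1
Last usable = broadcast - 1
Range: 221.128.0.1 to 221.255.255.254


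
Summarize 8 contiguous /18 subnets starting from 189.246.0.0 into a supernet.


Original prefix: /18
Number of subnets: 8 = 2^3
New prefix = 18 - 3 = 15
Supernet: 189.246.0.0/15


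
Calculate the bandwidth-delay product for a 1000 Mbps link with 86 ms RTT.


BDP = bandwidth * RTT
= 1000 Mbps * 86 ms
= 1000 * 1e6 * 86 / 1000 bits
= 86000000 bits
= 10750000 bytes
= 10498.0469 KB
BDP = 86000000 bits (10750000 bytes)


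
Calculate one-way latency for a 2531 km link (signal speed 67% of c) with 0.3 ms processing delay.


Speed = 0.67 * 3e5 km/s = 201000 km/s
Propagation delay = 2531 / 201000 = 0.0126 s = 12.592 ms
Processing delay = 0.3 ms
Total one-way latency = 12.892 ms


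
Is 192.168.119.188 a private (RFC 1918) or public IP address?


RFC 1918 private ranges:
  10.0.0.0/8 (10.0.0.0 - 10.255.255.255)
  172.16.0.0/12 (172.16.0.0 - 172.31.255.255)
  192.168.0.0/16 (192.168.0.0 - 192.168.255.255)
Private (in 192.168.0.0/16)


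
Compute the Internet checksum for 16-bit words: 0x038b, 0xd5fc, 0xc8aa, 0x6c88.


Sum all words (with carry folding):
+ 0x038b = 0x038b
+ 0xd5fc = 0xd987
+ 0xc8aa = 0xa232
+ 0x6c88 = 0x0ebb
One's complement: ~0x0ebb
Checksum = 0xf144


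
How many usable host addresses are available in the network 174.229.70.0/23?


Host bits = 32 - 23 = 9
Total addresses = 2^9 = 512
Usable = total - 2 (network and broadcast)
Usable hosts: 510


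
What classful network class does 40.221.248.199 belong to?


First octet: 40
Binary: 00101000
0xxxxxxx -> Class A (1-126)
Class A, default mask 255.0.0.0 (/8)


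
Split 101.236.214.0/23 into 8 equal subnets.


New prefix = 23 + 3 = 26
Each subnet has 64 addresses
  101.236.214.0/26
  101.236.214.64/26
  101.236.214.128/26
  101.236.214.192/26
  101.236.215.0/26
  101.236.215.64/26
  101.236.215.128/26
  101.236.215.192/26
Subnets: 101.236.214.0/26, 101.236.214.64/26, 101.236.214.128/26, 101.236.214.192/26, 101.236.215.0/26, 101.236.215.64/26, 101.236.215.128/26, 101.236.215.192/26


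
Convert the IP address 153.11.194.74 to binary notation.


153 = 10011001
11 = 00001011
194 = 11000010
74 = 01001010
Binary: 10011001.00001011.11000010.01001010


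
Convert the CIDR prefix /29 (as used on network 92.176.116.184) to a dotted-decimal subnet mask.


/29 means 29 network bits, 3 host bits
Binary: 11111111111111111111111111111000
Mask: 255.255.255.248


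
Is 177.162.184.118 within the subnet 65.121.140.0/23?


Subnet network: 65.121.140.0
Test IP AND mask: 177.162.184.0
No, 177.162.184.118 is not in 65.121.140.0/23


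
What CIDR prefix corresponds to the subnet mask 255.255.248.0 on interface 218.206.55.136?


Binary: 11111111.11111111.11111000.00000000
Count leading 1s
Prefix: /21


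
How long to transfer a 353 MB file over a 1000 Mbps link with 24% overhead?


Effective throughput = 1000 * (1 - 24/100) = 760 Mbps
File size in Mb = 353 * 8 = 2824 Mb
Time = 2824 / 760
Time = 3.7158 seconds


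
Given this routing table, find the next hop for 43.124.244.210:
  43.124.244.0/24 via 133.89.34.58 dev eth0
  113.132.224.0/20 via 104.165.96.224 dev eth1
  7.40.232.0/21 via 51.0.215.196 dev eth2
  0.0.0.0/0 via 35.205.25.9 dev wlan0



Longest prefix match for 43.124.244.210:
  /24 43.124.244.0: MATCH
  /20 113.132.224.0: no
  /21 7.40.232.0: no
  /0 0.0.0.0: MATCH
Selected: next-hop 133.89.34.58 via eth0 (matched /24)


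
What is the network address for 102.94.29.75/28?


IP:   01100110.01011110.00011101.01001011
Mask: 11111111.11111111.11111111.11110000
AND operation:
Net:  01100110.01011110.00011101.01000000
Network: 102.94.29.64/28


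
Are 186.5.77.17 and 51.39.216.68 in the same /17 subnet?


Mask: 255.255.128.0
186.5.77.17 AND mask = 186.5.0.0
51.39.216.68 AND mask = 51.39.128.0
No, different subnets (186.5.0.0 vs 51.39.128.0)


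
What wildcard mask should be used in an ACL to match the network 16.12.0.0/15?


Subnet mask: 255.254.0.0
Wildcard = 255.255.255.255 - subnet mask
255 - 255 = 0
255 - 254 = 1
255 - 0 = 255
255 - 0 = 255
Wildcard: 0.1.255.255


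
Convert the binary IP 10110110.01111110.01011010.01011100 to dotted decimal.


10110110 = 182
01111110 = 126
01011010 = 90
01011100 = 92
IP: 182.126.90.92


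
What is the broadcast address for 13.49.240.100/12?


Network: 13.48.0.0/12
Host bits = 20
Set all host bits to 1:
Broadcast: 13.63.255.255


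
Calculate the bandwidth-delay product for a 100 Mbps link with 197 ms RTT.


BDP = bandwidth * RTT
= 100 Mbps * 197 ms
= 100 * 1e6 * 197 / 1000 bits
= 19700000 bits
= 2462500 bytes
= 2404.7852 KB
BDP = 19700000 bits (2462500 bytes)


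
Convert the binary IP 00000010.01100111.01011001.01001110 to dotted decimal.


00000010 = 2
01100111 = 103
01011001 = 89
01001110 = 78
IP: 2.103.89.78


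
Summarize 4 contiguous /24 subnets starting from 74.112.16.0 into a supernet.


Original prefix: /24
Number of subnets: 4 = 2^2
New prefix = 24 - 2 = 22
Supernet: 74.112.16.0/22


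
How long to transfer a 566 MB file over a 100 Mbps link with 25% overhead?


Effective throughput = 100 * (1 - 25/100) = 75 Mbps
File size in Mb = 566 * 8 = 4528 Mb
Time = 4528 / 75
Time = 60.3733 seconds


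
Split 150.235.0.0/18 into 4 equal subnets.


New prefix = 18 + 2 = 20
Each subnet has 4096 addresses
  150.235.0.0/20
  150.235.16.0/20
  150.235.32.0/20
  150.235.48.0/20
Subnets: 150.235.0.0/20, 150.235.16.0/20, 150.235.32.0/20, 150.235.48.0/20


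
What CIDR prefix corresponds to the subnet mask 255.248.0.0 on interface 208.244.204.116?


Binary: 11111111.11111000.00000000.00000000
Count leading 1s
Prefix: /13


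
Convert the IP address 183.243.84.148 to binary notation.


183 = 10110111
243 = 11110011
84 = 01010100
148 = 10010100
Binary: 10110111.11110011.01010100.10010100


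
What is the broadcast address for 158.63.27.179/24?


Network: 158.63.27.0/24
Host bits = 8
Set all host bits to 1:
Broadcast: 158.63.27.255


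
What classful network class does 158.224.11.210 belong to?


First octet: 158
Binary: 10011110
10xxxxxx -> Class B (128-191)
Class B, default mask 255.255.0.0 (/16)


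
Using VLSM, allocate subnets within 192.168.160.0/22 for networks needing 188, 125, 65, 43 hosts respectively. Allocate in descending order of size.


188 hosts -> /24 (254 usable): 192.168.160.0/24
125 hosts -> /25 (126 usable): 192.168.161.0/25
65 hosts -> /25 (126 usable): 192.168.161.128/25
43 hosts -> /26 (62 usable): 192.168.162.0/26
Allocation: 192.168.160.0/24 (188 hosts, 254 usable); 192.168.161.0/25 (125 hosts, 126 usable); 192.168.161.128/25 (65 hosts, 126 usable); 192.168.162.0/26 (43 hosts, 62 usable)


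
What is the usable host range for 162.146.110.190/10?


Network: 162.128.0.0
Broadcast: 162.191.255.255
First usable = network + 1
Last usable = broadcast - 1
Range: 162.128.0.1 to 162.191.255.254


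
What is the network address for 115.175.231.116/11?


IP:   01110011.10101111.11100111.01110100
Mask: 11111111.11100000.00000000.00000000
AND operation:
Net:  01110011.10100000.00000000.00000000
Network: 115.160.0.0/11


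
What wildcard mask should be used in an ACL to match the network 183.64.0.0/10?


Subnet mask: 255.192.0.0
Wildcard = 255.255.255.255 - subnet mask
255 - 255 = 0
255 - 192 = 63
255 - 0 = 255
255 - 0 = 255
Wildcard: 0.63.255.255


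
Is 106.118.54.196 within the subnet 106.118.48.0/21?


Subnet network: 106.118.48.0
Test IP AND mask: 106.118.48.0
Yes, 106.118.54.196 is in 106.118.48.0/21


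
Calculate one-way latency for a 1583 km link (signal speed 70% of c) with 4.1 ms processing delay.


Speed = 0.7 * 3e5 km/s = 210000 km/s
Propagation delay = 1583 / 210000 = 0.0075 s = 7.5381 ms
Processing delay = 4.1 ms
Total one-way latency = 11.6381 ms


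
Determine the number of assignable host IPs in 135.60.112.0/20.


Host bits = 32 - 20 = 12
Total addresses = 2^12 = 4096
Usable = total - 2 (network and broadcast)
Usable hosts: 4094


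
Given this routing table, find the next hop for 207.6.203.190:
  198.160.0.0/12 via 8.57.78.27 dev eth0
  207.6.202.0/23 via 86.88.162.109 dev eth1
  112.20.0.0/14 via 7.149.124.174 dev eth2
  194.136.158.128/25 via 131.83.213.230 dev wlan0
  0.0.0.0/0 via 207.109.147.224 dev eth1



Longest prefix match for 207.6.203.190:
  /12 198.160.0.0: no
  /23 207.6.202.0: MATCH
  /14 112.20.0.0: no
  /25 194.136.158.128: no
  /0 0.0.0.0: MATCH
Selected: next-hop 86.88.162.109 via eth1 (matched /23)


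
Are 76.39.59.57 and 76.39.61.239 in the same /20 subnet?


Mask: 255.255.240.0
76.39.59.57 AND mask = 76.39.48.0
76.39.61.239 AND mask = 76.39.48.0
Yes, same subnet (76.39.48.0)


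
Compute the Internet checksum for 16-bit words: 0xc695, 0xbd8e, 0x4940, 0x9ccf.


Sum all words (with carry folding):
+ 0xc695 = 0xc695
+ 0xbd8e = 0x8424
+ 0x4940 = 0xcd64
+ 0x9ccf = 0x6a34
One's complement: ~0x6a34
Checksum = 0x95cb


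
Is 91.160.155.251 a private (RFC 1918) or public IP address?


RFC 1918 private ranges:
  10.0.0.0/8 (10.0.0.0 - 10.255.255.255)
  172.16.0.0/12 (172.16.0.0 - 172.31.255.255)
  192.168.0.0/16 (192.168.0.0 - 192.168.255.255)
Public (not in any RFC 1918 range)


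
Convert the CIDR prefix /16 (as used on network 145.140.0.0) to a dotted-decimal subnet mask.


/16 means 16 network bits, 16 host bits
Binary: 11111111111111110000000000000000
Mask: 255.255.0.0


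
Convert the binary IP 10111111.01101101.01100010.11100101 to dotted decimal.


10111111 = 191
01101101 = 109
01100010 = 98
11100101 = 229
IP: 191.109.98.229


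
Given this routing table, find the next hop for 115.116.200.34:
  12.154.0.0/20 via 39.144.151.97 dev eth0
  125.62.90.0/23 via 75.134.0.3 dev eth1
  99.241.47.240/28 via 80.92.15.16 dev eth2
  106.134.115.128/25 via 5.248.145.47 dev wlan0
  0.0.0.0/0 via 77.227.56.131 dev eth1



Longest prefix match for 115.116.200.34:
  /20 12.154.0.0: no
  /23 125.62.90.0: no
  /28 99.241.47.240: no
  /25 106.134.115.128: no
  /0 0.0.0.0: MATCH
Selected: next-hop 77.227.56.131 via eth1 (matched /0)


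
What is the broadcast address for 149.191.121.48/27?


Network: 149.191.121.32/27
Host bits = 5
Set all host bits to 1:
Broadcast: 149.191.121.63


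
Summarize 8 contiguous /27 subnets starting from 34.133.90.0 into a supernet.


Original prefix: /27
Number of subnets: 8 = 2^3
New prefix = 27 - 3 = 24
Supernet: 34.133.90.0/24


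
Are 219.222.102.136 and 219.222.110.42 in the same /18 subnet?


Mask: 255.255.192.0
219.222.102.136 AND mask = 219.222.64.0
219.222.110.42 AND mask = 219.222.64.0
Yes, same subnet (219.222.64.0)


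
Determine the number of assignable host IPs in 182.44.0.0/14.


Host bits = 32 - 14 = 18
Total addresses = 2^18 = 262144
Usable = total - 2 (network and broadcast)
Usable hosts: 262142


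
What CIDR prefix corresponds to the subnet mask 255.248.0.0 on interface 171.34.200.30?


Binary: 11111111.11111000.00000000.00000000
Count leading 1s
Prefix: /13


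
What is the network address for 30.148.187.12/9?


IP:   00011110.10010100.10111011.00001100
Mask: 11111111.10000000.00000000.00000000
AND operation:
Net:  00011110.10000000.00000000.00000000
Network: 30.128.0.0/9


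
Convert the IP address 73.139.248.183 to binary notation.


73 = 01001001
139 = 10001011
248 = 11111000
183 = 10110111
Binary: 01001001.10001011.11111000.10110111


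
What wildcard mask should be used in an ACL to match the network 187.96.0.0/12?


Subnet mask: 255.240.0.0
Wildcard = 255.255.255.255 - subnet mask
255 - 255 = 0
255 - 240 = 15
255 - 0 = 255
255 - 0 = 255
Wildcard: 0.15.255.255


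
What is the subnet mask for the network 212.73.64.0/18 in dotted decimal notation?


/18 means 18 network bits, 14 host bits
Binary: 11111111111111111100000000000000
Mask: 255.255.192.0


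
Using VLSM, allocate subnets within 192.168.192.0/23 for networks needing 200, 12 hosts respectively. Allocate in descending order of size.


200 hosts -> /24 (254 usable): 192.168.192.0/24
12 hosts -> /28 (14 usable): 192.168.193.0/28
Allocation: 192.168.192.0/24 (200 hosts, 254 usable); 192.168.193.0/28 (12 hosts, 14 usable)


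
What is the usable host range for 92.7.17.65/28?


Network: 92.7.17.64
Broadcast: 92.7.17.79
First usable = network + 1
Last usable = broadcast - 1
Range: 92.7.17.65 to 92.7.17.78


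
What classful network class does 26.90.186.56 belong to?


First octet: 26
Binary: 00011010
0xxxxxxx -> Class A (1-126)
Class A, default mask 255.0.0.0 (/8)


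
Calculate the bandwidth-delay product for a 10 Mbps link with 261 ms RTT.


BDP = bandwidth * RTT
= 10 Mbps * 261 ms
= 10 * 1e6 * 261 / 1000 bits
= 2610000 bits
= 326250 bytes
= 318.6035 KB
BDP = 2610000 bits (326250 bytes)


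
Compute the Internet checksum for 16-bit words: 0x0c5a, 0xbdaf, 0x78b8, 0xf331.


Sum all words (with carry folding):
+ 0x0c5a = 0x0c5a
+ 0xbdaf = 0xca09
+ 0x78b8 = 0x42c2
+ 0xf331 = 0x35f4
One's complement: ~0x35f4
Checksum = 0xca0b


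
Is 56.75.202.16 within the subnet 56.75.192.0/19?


Subnet network: 56.75.192.0
Test IP AND mask: 56.75.192.0
Yes, 56.75.202.16 is in 56.75.192.0/19


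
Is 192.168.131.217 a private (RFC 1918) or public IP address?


RFC 1918 private ranges:
  10.0.0.0/8 (10.0.0.0 - 10.255.255.255)
  172.16.0.0/12 (172.16.0.0 - 172.31.255.255)
  192.168.0.0/16 (192.168.0.0 - 192.168.255.255)
Private (in 192.168.0.0/16)


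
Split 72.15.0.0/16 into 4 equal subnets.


New prefix = 16 + 2 = 18
Each subnet has 16384 addresses
  72.15.0.0/18
  72.15.64.0/18
  72.15.128.0/18
  72.15.192.0/18
Subnets: 72.15.0.0/18, 72.15.64.0/18, 72.15.128.0/18, 72.15.192.0/18


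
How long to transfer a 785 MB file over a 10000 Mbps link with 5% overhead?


Effective throughput = 10000 * (1 - 5/100) = 9500 Mbps
File size in Mb = 785 * 8 = 6280 Mb
Time = 6280 / 9500
Time = 0.6611 seconds


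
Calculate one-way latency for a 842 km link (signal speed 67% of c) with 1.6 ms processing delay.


Speed = 0.67 * 3e5 km/s = 201000 km/s
Propagation delay = 842 / 201000 = 0.0042 s = 4.1891 ms
Processing delay = 1.6 ms
Total one-way latency = 5.7891 ms


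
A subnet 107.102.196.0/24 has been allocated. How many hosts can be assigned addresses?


Host bits = 32 - 24 = 8
Total addresses = 2^8 = 256
Usable = total - 2 (network and broadcast)
Usable hosts: 254


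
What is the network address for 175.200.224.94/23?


IP:   10101111.11001000.11100000.01011110
Mask: 11111111.11111111.11111110.00000000
AND operation:
Net:  10101111.11001000.11100000.00000000
Network: 175.200.224.0/23


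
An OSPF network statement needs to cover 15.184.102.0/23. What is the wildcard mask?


Subnet mask: 255.255.254.0
Wildcard = 255.255.255.255 - subnet mask
255 - 255 = 0
255 - 255 = 0
255 - 254 = 1
255 - 0 = 255
Wildcard: 0.0.1.255


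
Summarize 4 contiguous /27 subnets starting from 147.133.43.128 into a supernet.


Original prefix: /27
Number of subnets: 4 = 2^2
New prefix = 27 - 2 = 25
Supernet: 147.133.43.128/25


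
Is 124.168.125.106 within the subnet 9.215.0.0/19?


Subnet network: 9.215.0.0
Test IP AND mask: 124.168.96.0
No, 124.168.125.106 is not in 9.215.0.0/19


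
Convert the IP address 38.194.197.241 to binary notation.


38 = 00100110
194 = 11000010
197 = 11000101
241 = 11110001
Binary: 00100110.11000010.11000101.11110001


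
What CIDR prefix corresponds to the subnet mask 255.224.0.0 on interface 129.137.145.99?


Binary: 11111111.11100000.00000000.00000000
Count leading 1s
Prefix: /11


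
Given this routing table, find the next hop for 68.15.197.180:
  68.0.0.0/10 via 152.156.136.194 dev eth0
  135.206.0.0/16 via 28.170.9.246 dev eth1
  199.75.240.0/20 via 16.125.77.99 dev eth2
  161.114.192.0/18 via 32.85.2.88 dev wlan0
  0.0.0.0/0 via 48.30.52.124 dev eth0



Longest prefix match for 68.15.197.180:
  /10 68.0.0.0: MATCH
  /16 135.206.0.0: no
  /20 199.75.240.0: no
  /18 161.114.192.0: no
  /0 0.0.0.0: MATCH
Selected: next-hop 152.156.136.194 via eth0 (matched /10)


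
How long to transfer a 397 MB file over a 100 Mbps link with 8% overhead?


Effective throughput = 100 * (1 - 8/100) = 92 Mbps
File size in Mb = 397 * 8 = 3176 Mb
Time = 3176 / 92
Time = 34.5217 seconds


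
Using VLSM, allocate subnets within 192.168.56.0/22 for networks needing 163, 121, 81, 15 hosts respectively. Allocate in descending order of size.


163 hosts -> /24 (254 usable): 192.168.56.0/24
121 hosts -> /25 (126 usable): 192.168.57.0/25
81 hosts -> /25 (126 usable): 192.168.57.128/25
15 hosts -> /27 (30 usable): 192.168.58.0/27
Allocation: 192.168.56.0/24 (163 hosts, 254 usable); 192.168.57.0/25 (121 hosts, 126 usable); 192.168.57.128/25 (81 hosts, 126 usable); 192.168.58.0/27 (15 hosts, 30 usable)


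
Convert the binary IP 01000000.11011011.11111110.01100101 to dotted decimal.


01000000 = 64
11011011 = 219
11111110 = 254
01100101 = 101
IP: 64.219.254.101


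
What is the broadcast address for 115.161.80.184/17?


Network: 115.161.0.0/17
Host bits = 15
Set all host bits to 1:
Broadcast: 115.161.127.255


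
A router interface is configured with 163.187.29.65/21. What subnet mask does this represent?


/21 means 21 network bits, 11 host bits
Binary: 11111111111111111111100000000000
Mask: 255.255.248.0


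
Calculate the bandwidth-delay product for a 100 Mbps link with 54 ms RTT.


BDP = bandwidth * RTT
= 100 Mbps * 54 ms
= 100 * 1e6 * 54 / 1000 bits
= 5400000 bits
= 675000 bytes
= 659.1797 KB
BDP = 5400000 bits (675000 bytes)


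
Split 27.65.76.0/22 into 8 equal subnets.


New prefix = 22 + 3 = 25
Each subnet has 128 addresses
  27.65.76.0/25
  27.65.76.128/25
  27.65.77.0/25
  27.65.77.128/25
  27.65.78.0/25
  27.65.78.128/25
  27.65.79.0/25
  27.65.79.128/25
Subnets: 27.65.76.0/25, 27.65.76.128/25, 27.65.77.0/25, 27.65.77.128/25, 27.65.78.0/25, 27.65.78.128/25, 27.65.79.0/25, 27.65.79.128/25


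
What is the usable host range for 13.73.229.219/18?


Network: 13.73.192.0
Broadcast: 13.73.255.255
First usable = network + 1
Last usable = broadcast - 1
Range: 13.73.192.1 to 13.73.255.254


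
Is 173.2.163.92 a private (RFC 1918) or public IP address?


RFC 1918 private ranges:
  10.0.0.0/8 (10.0.0.0 - 10.255.255.255)
  172.16.0.0/12 (172.16.0.0 - 172.31.255.255)
  192.168.0.0/16 (192.168.0.0 - 192.168.255.255)
Public (not in any RFC 1918 range)


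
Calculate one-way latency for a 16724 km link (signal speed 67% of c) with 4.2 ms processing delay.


Speed = 0.67 * 3e5 km/s = 201000 km/s
Propagation delay = 16724 / 201000 = 0.0832 s = 83.204 ms
Processing delay = 4.2 ms
Total one-way latency = 87.404 ms


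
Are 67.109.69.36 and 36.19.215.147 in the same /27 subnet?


Mask: 255.255.255.224
67.109.69.36 AND mask = 67.109.69.32
36.19.215.147 AND mask = 36.19.215.128
No, different subnets (67.109.69.32 vs 36.19.215.128)


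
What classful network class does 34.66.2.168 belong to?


First octet: 34
Binary: 00100010
0xxxxxxx -> Class A (1-126)
Class A, default mask 255.0.0.0 (/8)


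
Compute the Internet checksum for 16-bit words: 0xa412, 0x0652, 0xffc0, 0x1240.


Sum all words (with carry folding):
+ 0xa412 = 0xa412
+ 0x0652 = 0xaa64
+ 0xffc0 = 0xaa25
+ 0x1240 = 0xbc65
One's complement: ~0xbc65
Checksum = 0x439a


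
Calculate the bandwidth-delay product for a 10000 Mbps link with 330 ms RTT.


BDP = bandwidth * RTT
= 10000 Mbps * 330 ms
= 10000 * 1e6 * 330 / 1000 bits
= 3300000000 bits
= 412500000 bytes
= 402832.0312 KB
BDP = 3300000000 bits (412500000 bytes)


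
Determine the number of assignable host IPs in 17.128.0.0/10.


Host bits = 32 - 10 = 22
Total addresses = 2^22 = 4194304
Usable = total - 2 (network and broadcast)
Usable hosts: 4194302
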